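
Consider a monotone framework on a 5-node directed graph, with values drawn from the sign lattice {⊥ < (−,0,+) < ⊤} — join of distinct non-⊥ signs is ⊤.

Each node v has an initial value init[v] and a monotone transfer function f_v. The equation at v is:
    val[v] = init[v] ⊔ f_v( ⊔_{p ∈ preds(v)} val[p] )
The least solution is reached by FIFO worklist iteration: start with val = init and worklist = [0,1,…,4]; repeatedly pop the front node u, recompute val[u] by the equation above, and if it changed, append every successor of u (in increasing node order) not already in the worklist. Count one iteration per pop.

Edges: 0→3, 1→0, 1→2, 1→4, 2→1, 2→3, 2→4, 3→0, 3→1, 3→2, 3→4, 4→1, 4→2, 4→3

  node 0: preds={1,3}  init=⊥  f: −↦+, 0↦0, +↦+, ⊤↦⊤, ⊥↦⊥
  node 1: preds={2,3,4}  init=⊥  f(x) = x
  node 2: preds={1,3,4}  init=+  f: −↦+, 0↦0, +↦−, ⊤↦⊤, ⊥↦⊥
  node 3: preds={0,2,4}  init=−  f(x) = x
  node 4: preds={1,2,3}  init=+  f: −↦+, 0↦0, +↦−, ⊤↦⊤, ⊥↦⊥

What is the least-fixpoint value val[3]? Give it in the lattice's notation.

⊤

Worklist (9 pops):
  #1 pop 0: in=− → + (was ⊥); enqueue []
  #2 pop 1: in=⊤ → ⊤ (was ⊥); enqueue [0]
  #3 pop 2: in=⊤ → ⊤ (was +); enqueue [1]
  #4 pop 3: in=⊤ → ⊤ (was −); enqueue [2]
  #5 pop 4: in=⊤ → ⊤ (was +); enqueue [3]
  #6 pop 0: in=⊤ → ⊤ (was +); enqueue []
  #7 pop 1: in=⊤ → ⊤ (no change)
  #8 pop 2: in=⊤ → ⊤ (no change)
  #9 pop 3: in=⊤ → ⊤ (no change)

Fixpoint:
  val[0] = ⊤
  val[1] = ⊤
  val[2] = ⊤
  val[3] = ⊤
  val[4] = ⊤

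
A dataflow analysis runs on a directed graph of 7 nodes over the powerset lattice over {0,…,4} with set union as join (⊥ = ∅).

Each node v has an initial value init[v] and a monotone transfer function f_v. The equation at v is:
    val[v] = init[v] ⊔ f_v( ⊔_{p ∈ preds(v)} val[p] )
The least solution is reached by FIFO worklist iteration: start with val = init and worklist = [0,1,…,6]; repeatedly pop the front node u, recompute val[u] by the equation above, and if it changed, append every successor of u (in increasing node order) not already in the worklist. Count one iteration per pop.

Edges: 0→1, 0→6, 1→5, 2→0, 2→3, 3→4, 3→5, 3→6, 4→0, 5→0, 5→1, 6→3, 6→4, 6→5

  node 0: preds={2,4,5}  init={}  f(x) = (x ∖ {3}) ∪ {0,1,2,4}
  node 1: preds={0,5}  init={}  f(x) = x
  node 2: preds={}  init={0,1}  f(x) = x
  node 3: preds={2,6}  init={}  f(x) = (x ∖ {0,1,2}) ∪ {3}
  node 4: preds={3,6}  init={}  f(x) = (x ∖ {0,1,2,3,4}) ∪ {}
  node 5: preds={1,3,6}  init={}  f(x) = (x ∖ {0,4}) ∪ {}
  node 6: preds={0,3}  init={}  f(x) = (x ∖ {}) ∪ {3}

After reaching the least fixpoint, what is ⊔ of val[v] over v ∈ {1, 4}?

Worklist (13 pops):
  #1 pop 0: in={0,1} → {0,1,2,4} (was {}); enqueue []
  #2 pop 1: in={0,1,2,4} → {0,1,2,4} (was {}); enqueue []
  #3 pop 2: in={} → {0,1} (no change)
  #4 pop 3: in={0,1} → {3} (was {}); enqueue []
  #5 pop 4: in={3} → {} (no change)
  #6 pop 5: in={0,1,2,3,4} → {1,2,3} (was {}); enqueue [0,1]
  #7 pop 6: in={0,1,2,3,4} → {0,1,2,3,4} (was {}); enqueue [3,4,5]
  #8 pop 0: in={0,1,2,3} → {0,1,2,4} (no change)
  #9 pop 1: in={0,1,2,3,4} → {0,1,2,3,4} (was {0,1,2,4}); enqueue []
  #10 pop 3: in={0,1,2,3,4} → {3,4} (was {3}); enqueue [6]
  #11 pop 4: in={0,1,2,3,4} → {} (no change)
  #12 pop 5: in={0,1,2,3,4} → {1,2,3} (no change)
  #13 pop 6: in={0,1,2,3,4} → {0,1,2,3,4} (no change)

Fixpoint:
  val[0] = {0,1,2,4}
  val[1] = {0,1,2,3,4}
  val[2] = {0,1}
  val[3] = {3,4}
  val[4] = {}
  val[5] = {1,2,3}
  val[6] = {0,1,2,3,4}

{0,1,2,3,4}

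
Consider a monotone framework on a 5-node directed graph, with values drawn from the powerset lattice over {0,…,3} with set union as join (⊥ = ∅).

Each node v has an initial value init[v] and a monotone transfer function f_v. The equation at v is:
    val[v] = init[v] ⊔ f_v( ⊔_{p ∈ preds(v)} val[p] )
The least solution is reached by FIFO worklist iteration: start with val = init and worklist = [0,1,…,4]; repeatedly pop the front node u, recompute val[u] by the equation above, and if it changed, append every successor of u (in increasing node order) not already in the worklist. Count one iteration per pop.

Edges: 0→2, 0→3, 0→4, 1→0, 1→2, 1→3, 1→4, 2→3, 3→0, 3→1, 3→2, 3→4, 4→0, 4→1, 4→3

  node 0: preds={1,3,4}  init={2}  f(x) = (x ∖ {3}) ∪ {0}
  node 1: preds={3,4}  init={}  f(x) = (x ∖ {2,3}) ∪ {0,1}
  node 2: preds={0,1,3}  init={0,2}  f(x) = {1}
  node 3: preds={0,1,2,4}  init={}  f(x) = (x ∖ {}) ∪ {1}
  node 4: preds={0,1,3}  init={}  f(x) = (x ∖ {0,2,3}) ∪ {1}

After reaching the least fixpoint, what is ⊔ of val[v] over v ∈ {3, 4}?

Iteration log — 10 steps:
  step 1. node 0  ⊔preds={}  new={0,2}  old={2}  +wl: 
  step 2. node 1  ⊔preds={}  new={0,1}  old={}  +wl: 0
  step 3. node 2  ⊔preds={0,1,2}  new={0,1,2}  old={0,2}  +wl: 
  step 4. node 3  ⊔preds={0,1,2}  new={0,1,2}  old={}  +wl: 1,2
  step 5. node 4  ⊔preds={0,1,2}  new={1}  old={}  +wl: 3
  step 6. node 0  ⊔preds={0,1,2}  new={0,1,2}  old={0,2}  +wl: 4
  step 7. node 1  ⊔preds={0,1,2}  new={0,1}  stable
  step 8. node 2  ⊔preds={0,1,2}  new={0,1,2}  stable
  step 9. node 3  ⊔preds={0,1,2}  new={0,1,2}  stable
  step 10. node 4  ⊔preds={0,1,2}  new={1}  stable

Least fixpoint reached:
  node 0: {0,1,2}
  node 1: {0,1}
  node 2: {0,1,2}
  node 3: {0,1,2}
  node 4: {1}

{0,1,2}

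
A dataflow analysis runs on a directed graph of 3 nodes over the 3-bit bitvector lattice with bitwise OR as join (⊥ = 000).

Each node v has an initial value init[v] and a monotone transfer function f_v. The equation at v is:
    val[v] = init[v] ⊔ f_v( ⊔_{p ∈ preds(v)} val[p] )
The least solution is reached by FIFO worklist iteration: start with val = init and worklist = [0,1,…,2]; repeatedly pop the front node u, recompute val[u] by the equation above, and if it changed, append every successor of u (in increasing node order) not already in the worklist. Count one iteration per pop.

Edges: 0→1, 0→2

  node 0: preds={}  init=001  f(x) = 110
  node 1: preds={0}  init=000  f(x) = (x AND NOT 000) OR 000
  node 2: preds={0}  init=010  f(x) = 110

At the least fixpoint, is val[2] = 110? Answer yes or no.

Worklist (3 pops):
  #1 pop 0: in=000 → 111 (was 001); enqueue []
  #2 pop 1: in=111 → 111 (was 000); enqueue []
  #3 pop 2: in=111 → 110 (was 010); enqueue []

Fixpoint:
  val[0] = 111
  val[1] = 111
  val[2] = 110

yes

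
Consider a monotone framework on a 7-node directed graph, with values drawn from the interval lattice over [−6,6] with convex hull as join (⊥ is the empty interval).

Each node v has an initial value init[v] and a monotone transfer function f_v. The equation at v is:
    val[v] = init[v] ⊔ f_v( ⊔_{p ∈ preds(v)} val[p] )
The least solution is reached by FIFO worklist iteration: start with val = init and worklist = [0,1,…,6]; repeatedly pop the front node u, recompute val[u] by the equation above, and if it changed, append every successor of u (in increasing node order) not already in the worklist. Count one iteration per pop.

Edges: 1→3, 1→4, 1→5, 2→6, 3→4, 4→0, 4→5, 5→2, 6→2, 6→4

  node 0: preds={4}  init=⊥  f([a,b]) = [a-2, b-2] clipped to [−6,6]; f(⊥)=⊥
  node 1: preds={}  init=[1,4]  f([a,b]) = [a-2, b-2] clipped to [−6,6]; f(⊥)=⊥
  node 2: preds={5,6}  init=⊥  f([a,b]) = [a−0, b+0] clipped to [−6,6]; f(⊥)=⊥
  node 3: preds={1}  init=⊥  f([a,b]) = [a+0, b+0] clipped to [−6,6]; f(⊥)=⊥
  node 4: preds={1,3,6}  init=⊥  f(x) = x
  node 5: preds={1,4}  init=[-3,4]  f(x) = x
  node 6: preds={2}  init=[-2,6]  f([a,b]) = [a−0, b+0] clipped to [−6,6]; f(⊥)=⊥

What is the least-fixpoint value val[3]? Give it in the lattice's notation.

Iteration log — 12 steps:
  step 1. node 0  ⊔preds=⊥  new=⊥  stable
  step 2. node 1  ⊔preds=⊥  new=[1,4]  stable
  step 3. node 2  ⊔preds=[-3,6]  new=[-3,6]  old=⊥  +wl: 
  step 4. node 3  ⊔preds=[1,4]  new=[1,4]  old=⊥  +wl: 
  step 5. node 4  ⊔preds=[-2,6]  new=[-2,6]  old=⊥  +wl: 0
  step 6. node 5  ⊔preds=[-2,6]  new=[-3,6]  old=[-3,4]  +wl: 2
  step 7. node 6  ⊔preds=[-3,6]  new=[-3,6]  old=[-2,6]  +wl: 4
  step 8. node 0  ⊔preds=[-2,6]  new=[-4,4]  old=⊥  +wl: 
  step 9. node 2  ⊔preds=[-3,6]  new=[-3,6]  stable
  step 10. node 4  ⊔preds=[-3,6]  new=[-3,6]  old=[-2,6]  +wl: 0,5
  step 11. node 0  ⊔preds=[-3,6]  new=[-5,4]  old=[-4,4]  +wl: 
  step 12. node 5  ⊔preds=[-3,6]  new=[-3,6]  stable

Least fixpoint reached:
  node 0: [-5,4]
  node 1: [1,4]
  node 2: [-3,6]
  node 3: [1,4]
  node 4: [-3,6]
  node 5: [-3,6]
  node 6: [-3,6]

[1,4]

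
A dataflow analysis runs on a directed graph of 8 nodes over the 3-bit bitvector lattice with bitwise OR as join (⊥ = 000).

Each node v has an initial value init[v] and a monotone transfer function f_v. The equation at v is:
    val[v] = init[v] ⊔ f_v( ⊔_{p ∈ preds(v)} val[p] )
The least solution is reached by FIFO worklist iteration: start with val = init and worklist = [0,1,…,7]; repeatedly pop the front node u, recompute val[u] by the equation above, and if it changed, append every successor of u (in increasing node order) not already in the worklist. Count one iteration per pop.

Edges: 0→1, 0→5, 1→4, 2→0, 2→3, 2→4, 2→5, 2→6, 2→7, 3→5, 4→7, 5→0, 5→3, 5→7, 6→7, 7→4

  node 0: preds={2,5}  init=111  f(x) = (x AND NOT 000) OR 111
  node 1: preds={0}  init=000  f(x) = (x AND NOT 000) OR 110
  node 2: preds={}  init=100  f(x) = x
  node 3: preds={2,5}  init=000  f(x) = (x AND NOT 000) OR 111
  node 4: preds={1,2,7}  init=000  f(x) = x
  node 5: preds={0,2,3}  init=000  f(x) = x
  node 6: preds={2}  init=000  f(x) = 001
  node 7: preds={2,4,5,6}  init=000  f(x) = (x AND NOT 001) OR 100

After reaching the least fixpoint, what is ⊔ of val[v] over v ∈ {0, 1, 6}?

111

Iteration log — 11 steps:
  step 1. node 0  ⊔preds=100  new=111  stable
  step 2. node 1  ⊔preds=111  new=111  old=000  +wl: 
  step 3. node 2  ⊔preds=000  new=100  stable
  step 4. node 3  ⊔preds=100  new=111  old=000  +wl: 
  step 5. node 4  ⊔preds=111  new=111  old=000  +wl: 
  step 6. node 5  ⊔preds=111  new=111  old=000  +wl: 0,3
  step 7. node 6  ⊔preds=100  new=001  old=000  +wl: 
  step 8. node 7  ⊔preds=111  new=110  old=000  +wl: 4
  step 9. node 0  ⊔preds=111  new=111  stable
  step 10. node 3  ⊔preds=111  new=111  stable
  step 11. node 4  ⊔preds=111  new=111  stable

Least fixpoint reached:
  node 0: 111
  node 1: 111
  node 2: 100
  node 3: 111
  node 4: 111
  node 5: 111
  node 6: 001
  node 7: 110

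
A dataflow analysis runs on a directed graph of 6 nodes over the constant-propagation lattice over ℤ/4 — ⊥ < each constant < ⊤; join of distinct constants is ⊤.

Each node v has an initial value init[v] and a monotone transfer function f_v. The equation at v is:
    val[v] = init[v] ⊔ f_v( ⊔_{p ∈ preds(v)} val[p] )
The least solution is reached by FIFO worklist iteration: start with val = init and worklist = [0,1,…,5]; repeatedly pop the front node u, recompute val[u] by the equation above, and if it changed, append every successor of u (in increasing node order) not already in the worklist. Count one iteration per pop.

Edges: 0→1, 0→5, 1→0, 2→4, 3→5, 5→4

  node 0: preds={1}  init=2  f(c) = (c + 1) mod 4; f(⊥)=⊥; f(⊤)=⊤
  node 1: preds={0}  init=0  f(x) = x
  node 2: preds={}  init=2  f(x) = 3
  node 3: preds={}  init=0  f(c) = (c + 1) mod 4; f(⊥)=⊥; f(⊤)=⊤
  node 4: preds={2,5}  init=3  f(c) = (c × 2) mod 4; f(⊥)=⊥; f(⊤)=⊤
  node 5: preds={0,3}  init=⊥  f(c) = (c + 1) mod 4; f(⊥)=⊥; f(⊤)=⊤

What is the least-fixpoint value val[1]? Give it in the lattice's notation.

Trace (8 dequeues):
  [1] u=0 | in 0 | out ⊤ | prev 2 | push {}
  [2] u=1 | in ⊤ | out ⊤ | prev 0 | push {0}
  [3] u=2 | in ⊥ | out ⊤ | prev 2 | push {}
  [4] u=3 | in ⊥ | out 0 | ==
  [5] u=4 | in ⊤ | out ⊤ | prev 3 | push {}
  [6] u=5 | in ⊤ | out ⊤ | prev ⊥ | push {4}
  [7] u=0 | in ⊤ | out ⊤ | ==
  [8] u=4 | in ⊤ | out ⊤ | ==

Converged values:
  [0] ⊤
  [1] ⊤
  [2] ⊤
  [3] 0
  [4] ⊤
  [5] ⊤

⊤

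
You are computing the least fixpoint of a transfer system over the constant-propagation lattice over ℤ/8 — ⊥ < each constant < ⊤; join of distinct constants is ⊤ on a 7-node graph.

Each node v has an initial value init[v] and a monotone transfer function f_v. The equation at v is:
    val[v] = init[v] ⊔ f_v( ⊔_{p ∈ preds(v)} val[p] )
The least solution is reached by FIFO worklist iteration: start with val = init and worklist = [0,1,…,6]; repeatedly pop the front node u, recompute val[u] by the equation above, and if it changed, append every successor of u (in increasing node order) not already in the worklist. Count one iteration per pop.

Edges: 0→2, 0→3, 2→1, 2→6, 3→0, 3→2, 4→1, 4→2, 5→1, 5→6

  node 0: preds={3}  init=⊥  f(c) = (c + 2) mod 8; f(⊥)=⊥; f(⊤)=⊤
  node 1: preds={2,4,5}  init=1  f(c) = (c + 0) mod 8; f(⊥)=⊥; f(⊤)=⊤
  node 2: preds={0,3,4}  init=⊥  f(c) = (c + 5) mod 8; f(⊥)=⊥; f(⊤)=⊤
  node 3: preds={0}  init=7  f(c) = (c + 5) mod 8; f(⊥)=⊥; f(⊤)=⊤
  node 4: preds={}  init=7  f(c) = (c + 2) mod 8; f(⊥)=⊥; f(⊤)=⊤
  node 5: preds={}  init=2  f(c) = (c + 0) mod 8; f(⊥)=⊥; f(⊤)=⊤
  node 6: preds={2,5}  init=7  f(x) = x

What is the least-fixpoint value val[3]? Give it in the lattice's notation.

⊤

Worklist (11 pops):
  #1 pop 0: in=7 → 1 (was ⊥); enqueue []
  #2 pop 1: in=⊤ → ⊤ (was 1); enqueue []
  #3 pop 2: in=⊤ → ⊤ (was ⊥); enqueue [1]
  #4 pop 3: in=1 → ⊤ (was 7); enqueue [0,2]
  #5 pop 4: in=⊥ → 7 (no change)
  #6 pop 5: in=⊥ → 2 (no change)
  #7 pop 6: in=⊤ → ⊤ (was 7); enqueue []
  #8 pop 1: in=⊤ → ⊤ (no change)
  #9 pop 0: in=⊤ → ⊤ (was 1); enqueue [3]
  #10 pop 2: in=⊤ → ⊤ (no change)
  #11 pop 3: in=⊤ → ⊤ (no change)

Fixpoint:
  val[0] = ⊤
  val[1] = ⊤
  val[2] = ⊤
  val[3] = ⊤
  val[4] = 7
  val[5] = 2
  val[6] = ⊤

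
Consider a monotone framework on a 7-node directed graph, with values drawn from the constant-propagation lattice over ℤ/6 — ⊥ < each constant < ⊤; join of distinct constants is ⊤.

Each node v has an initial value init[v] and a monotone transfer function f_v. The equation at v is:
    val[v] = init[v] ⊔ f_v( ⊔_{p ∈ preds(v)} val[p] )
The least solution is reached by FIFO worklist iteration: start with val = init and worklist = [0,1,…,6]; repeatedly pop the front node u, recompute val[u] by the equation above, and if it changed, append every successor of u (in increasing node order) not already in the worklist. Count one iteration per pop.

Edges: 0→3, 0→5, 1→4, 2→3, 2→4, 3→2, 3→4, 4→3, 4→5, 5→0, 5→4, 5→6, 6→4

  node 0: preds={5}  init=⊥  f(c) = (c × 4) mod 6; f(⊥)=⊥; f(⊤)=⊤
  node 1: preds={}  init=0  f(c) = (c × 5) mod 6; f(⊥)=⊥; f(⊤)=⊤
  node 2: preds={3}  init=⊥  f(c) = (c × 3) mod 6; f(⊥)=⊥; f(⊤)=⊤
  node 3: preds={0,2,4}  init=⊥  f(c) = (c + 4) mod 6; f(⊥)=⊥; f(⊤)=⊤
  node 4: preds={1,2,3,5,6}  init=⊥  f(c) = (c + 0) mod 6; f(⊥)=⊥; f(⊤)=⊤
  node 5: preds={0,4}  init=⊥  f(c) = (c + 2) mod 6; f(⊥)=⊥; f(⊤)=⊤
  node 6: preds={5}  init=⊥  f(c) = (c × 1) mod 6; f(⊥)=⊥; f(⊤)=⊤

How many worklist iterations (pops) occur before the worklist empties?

Iteration log — 20 steps:
  step 1. node 0  ⊔preds=⊥  new=⊥  stable
  step 2. node 1  ⊔preds=⊥  new=0  stable
  step 3. node 2  ⊔preds=⊥  new=⊥  stable
  step 4. node 3  ⊔preds=⊥  new=⊥  stable
  step 5. node 4  ⊔preds=0  new=0  old=⊥  +wl: 3
  step 6. node 5  ⊔preds=0  new=2  old=⊥  +wl: 0,4
  step 7. node 6  ⊔preds=2  new=2  old=⊥  +wl: 
  step 8. node 3  ⊔preds=0  new=4  old=⊥  +wl: 2
  step 9. node 0  ⊔preds=2  new=2  old=⊥  +wl: 3,5
  step 10. node 4  ⊔preds=⊤  new=⊤  old=0  +wl: 
  step 11. node 2  ⊔preds=4  new=0  old=⊥  +wl: 4
  step 12. node 3  ⊔preds=⊤  new=⊤  old=4  +wl: 2
  step 13. node 5  ⊔preds=⊤  new=⊤  old=2  +wl: 0,6
  step 14. node 4  ⊔preds=⊤  new=⊤  stable
  step 15. node 2  ⊔preds=⊤  new=⊤  old=0  +wl: 3,4
  step 16. node 0  ⊔preds=⊤  new=⊤  old=2  +wl: 5
  step 17. node 6  ⊔preds=⊤  new=⊤  old=2  +wl: 
  step 18. node 3  ⊔preds=⊤  new=⊤  stable
  step 19. node 4  ⊔preds=⊤  new=⊤  stable
  step 20. node 5  ⊔preds=⊤  new=⊤  stable

Least fixpoint reached:
  node 0: ⊤
  node 1: 0
  node 2: ⊤
  node 3: ⊤
  node 4: ⊤
  node 5: ⊤
  node 6: ⊤

20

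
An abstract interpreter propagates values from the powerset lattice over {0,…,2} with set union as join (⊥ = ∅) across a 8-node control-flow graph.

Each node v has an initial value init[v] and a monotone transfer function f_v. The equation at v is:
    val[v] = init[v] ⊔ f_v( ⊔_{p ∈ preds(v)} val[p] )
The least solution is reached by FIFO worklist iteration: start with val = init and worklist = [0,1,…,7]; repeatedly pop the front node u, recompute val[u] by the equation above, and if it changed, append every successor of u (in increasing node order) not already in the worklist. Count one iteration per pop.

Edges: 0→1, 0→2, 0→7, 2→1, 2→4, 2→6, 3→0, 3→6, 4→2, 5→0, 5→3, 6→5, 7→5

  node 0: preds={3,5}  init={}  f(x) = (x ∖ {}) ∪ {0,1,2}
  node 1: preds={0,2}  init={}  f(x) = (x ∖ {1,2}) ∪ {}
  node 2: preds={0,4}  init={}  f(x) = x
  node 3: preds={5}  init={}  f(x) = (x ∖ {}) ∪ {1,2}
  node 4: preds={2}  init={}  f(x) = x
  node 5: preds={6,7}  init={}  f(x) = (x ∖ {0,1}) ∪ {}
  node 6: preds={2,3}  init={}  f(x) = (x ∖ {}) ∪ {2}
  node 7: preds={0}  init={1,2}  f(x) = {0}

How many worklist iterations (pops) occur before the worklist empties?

13

Iteration log — 13 steps:
  step 1. node 0  ⊔preds={}  new={0,1,2}  old={}  +wl: 
  step 2. node 1  ⊔preds={0,1,2}  new={0}  old={}  +wl: 
  step 3. node 2  ⊔preds={0,1,2}  new={0,1,2}  old={}  +wl: 1
  step 4. node 3  ⊔preds={}  new={1,2}  old={}  +wl: 0
  step 5. node 4  ⊔preds={0,1,2}  new={0,1,2}  old={}  +wl: 2
  step 6. node 5  ⊔preds={1,2}  new={2}  old={}  +wl: 3
  step 7. node 6  ⊔preds={0,1,2}  new={0,1,2}  old={}  +wl: 5
  step 8. node 7  ⊔preds={0,1,2}  new={0,1,2}  old={1,2}  +wl: 
  step 9. node 1  ⊔preds={0,1,2}  new={0}  stable
  step 10. node 0  ⊔preds={1,2}  new={0,1,2}  stable
  step 11. node 2  ⊔preds={0,1,2}  new={0,1,2}  stable
  step 12. node 3  ⊔preds={2}  new={1,2}  stable
  step 13. node 5  ⊔preds={0,1,2}  new={2}  stable

Least fixpoint reached:
  node 0: {0,1,2}
  node 1: {0}
  node 2: {0,1,2}
  node 3: {1,2}
  node 4: {0,1,2}
  node 5: {2}
  node 6: {0,1,2}
  node 7: {0,1,2}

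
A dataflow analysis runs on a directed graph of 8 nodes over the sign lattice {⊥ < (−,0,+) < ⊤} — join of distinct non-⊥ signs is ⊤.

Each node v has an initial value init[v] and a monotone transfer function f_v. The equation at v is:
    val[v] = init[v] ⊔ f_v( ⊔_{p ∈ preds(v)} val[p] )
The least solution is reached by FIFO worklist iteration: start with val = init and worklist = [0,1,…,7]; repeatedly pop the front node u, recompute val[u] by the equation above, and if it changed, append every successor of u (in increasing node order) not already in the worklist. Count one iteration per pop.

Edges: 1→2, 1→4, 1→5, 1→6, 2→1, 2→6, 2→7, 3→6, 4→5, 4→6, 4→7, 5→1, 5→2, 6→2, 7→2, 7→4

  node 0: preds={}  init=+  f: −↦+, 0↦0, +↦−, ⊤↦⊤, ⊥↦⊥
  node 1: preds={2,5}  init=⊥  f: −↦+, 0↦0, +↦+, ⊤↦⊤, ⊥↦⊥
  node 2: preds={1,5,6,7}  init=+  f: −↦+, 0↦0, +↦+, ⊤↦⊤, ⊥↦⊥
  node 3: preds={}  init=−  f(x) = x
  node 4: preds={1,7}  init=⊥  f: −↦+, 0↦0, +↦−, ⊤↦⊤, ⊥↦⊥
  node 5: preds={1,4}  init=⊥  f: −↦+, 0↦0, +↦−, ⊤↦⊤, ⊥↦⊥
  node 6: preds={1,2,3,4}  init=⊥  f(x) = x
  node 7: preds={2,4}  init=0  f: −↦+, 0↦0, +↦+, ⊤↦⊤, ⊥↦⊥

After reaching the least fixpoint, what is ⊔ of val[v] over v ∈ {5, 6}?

Worklist (13 pops):
  #1 pop 0: in=⊥ → + (no change)
  #2 pop 1: in=+ → + (was ⊥); enqueue []
  #3 pop 2: in=⊤ → ⊤ (was +); enqueue [1]
  #4 pop 3: in=⊥ → − (no change)
  #5 pop 4: in=⊤ → ⊤ (was ⊥); enqueue []
  #6 pop 5: in=⊤ → ⊤ (was ⊥); enqueue [2]
  #7 pop 6: in=⊤ → ⊤ (was ⊥); enqueue []
  #8 pop 7: in=⊤ → ⊤ (was 0); enqueue [4]
  #9 pop 1: in=⊤ → ⊤ (was +); enqueue [5,6]
  #10 pop 2: in=⊤ → ⊤ (no change)
  #11 pop 4: in=⊤ → ⊤ (no change)
  #12 pop 5: in=⊤ → ⊤ (no change)
  #13 pop 6: in=⊤ → ⊤ (no change)

Fixpoint:
  val[0] = +
  val[1] = ⊤
  val[2] = ⊤
  val[3] = −
  val[4] = ⊤
  val[5] = ⊤
  val[6] = ⊤
  val[7] = ⊤

⊤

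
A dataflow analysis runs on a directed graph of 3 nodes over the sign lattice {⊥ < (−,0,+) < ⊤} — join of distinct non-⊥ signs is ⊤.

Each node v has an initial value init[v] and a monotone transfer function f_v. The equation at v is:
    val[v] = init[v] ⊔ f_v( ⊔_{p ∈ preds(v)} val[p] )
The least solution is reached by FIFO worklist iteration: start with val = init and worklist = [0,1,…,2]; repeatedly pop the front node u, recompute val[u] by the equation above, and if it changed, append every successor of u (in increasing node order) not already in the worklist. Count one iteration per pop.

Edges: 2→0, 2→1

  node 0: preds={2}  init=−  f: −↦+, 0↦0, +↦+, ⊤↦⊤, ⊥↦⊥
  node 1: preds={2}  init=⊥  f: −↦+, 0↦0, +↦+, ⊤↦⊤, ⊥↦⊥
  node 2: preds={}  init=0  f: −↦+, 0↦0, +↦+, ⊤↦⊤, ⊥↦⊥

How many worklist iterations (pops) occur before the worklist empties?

Iteration log — 3 steps:
  step 1. node 0  ⊔preds=0  new=⊤  old=−  +wl: 
  step 2. node 1  ⊔preds=0  new=0  old=⊥  +wl: 
  step 3. node 2  ⊔preds=⊥  new=0  stable

Least fixpoint reached:
  node 0: ⊤
  node 1: 0
  node 2: 0

3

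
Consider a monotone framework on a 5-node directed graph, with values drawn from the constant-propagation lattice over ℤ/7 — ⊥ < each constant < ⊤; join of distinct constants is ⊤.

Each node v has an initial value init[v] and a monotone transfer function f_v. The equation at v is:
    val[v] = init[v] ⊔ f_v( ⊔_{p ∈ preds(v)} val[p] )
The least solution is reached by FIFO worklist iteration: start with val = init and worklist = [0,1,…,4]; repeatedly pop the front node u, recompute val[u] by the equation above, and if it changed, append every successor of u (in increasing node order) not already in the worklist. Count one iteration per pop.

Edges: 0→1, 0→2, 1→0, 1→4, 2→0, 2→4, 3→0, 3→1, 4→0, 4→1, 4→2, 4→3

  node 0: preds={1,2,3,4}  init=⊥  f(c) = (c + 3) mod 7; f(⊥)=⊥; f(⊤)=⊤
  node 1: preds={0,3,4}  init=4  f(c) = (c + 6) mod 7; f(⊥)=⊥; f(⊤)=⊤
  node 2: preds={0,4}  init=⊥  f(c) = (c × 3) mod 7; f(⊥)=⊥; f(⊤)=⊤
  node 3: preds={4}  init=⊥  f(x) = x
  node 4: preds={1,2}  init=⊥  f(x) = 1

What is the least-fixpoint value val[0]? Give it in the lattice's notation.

Worklist (12 pops):
  #1 pop 0: in=4 → 0 (was ⊥); enqueue []
  #2 pop 1: in=0 → ⊤ (was 4); enqueue [0]
  #3 pop 2: in=0 → 0 (was ⊥); enqueue []
  #4 pop 3: in=⊥ → ⊥ (no change)
  #5 pop 4: in=⊤ → 1 (was ⊥); enqueue [1,2,3]
  #6 pop 0: in=⊤ → ⊤ (was 0); enqueue []
  #7 pop 1: in=⊤ → ⊤ (no change)
  #8 pop 2: in=⊤ → ⊤ (was 0); enqueue [0,4]
  #9 pop 3: in=1 → 1 (was ⊥); enqueue [1]
  #10 pop 0: in=⊤ → ⊤ (no change)
  #11 pop 4: in=⊤ → 1 (no change)
  #12 pop 1: in=⊤ → ⊤ (no change)

Fixpoint:
  val[0] = ⊤
  val[1] = ⊤
  val[2] = ⊤
  val[3] = 1
  val[4] = 1

⊤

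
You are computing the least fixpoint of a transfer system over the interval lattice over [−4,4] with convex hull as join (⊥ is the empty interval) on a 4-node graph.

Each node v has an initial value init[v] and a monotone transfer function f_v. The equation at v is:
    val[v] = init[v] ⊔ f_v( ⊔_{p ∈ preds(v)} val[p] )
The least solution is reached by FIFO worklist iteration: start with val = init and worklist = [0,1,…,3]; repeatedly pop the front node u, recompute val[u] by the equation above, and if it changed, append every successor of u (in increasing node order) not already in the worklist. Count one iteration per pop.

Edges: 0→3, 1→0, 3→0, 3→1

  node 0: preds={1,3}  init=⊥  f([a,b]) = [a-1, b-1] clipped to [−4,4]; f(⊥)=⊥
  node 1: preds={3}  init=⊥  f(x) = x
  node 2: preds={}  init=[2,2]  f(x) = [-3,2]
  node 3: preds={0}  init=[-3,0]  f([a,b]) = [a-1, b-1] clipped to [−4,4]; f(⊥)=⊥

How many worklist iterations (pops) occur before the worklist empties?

7

Worklist (7 pops):
  #1 pop 0: in=[-3,0] → [-4,-1] (was ⊥); enqueue []
  #2 pop 1: in=[-3,0] → [-3,0] (was ⊥); enqueue [0]
  #3 pop 2: in=⊥ → [-3,2] (was [2,2]); enqueue []
  #4 pop 3: in=[-4,-1] → [-4,0] (was [-3,0]); enqueue [1]
  #5 pop 0: in=[-4,0] → [-4,-1] (no change)
  #6 pop 1: in=[-4,0] → [-4,0] (was [-3,0]); enqueue [0]
  #7 pop 0: in=[-4,0] → [-4,-1] (no change)

Fixpoint:
  val[0] = [-4,-1]
  val[1] = [-4,0]
  val[2] = [-3,2]
  val[3] = [-4,0]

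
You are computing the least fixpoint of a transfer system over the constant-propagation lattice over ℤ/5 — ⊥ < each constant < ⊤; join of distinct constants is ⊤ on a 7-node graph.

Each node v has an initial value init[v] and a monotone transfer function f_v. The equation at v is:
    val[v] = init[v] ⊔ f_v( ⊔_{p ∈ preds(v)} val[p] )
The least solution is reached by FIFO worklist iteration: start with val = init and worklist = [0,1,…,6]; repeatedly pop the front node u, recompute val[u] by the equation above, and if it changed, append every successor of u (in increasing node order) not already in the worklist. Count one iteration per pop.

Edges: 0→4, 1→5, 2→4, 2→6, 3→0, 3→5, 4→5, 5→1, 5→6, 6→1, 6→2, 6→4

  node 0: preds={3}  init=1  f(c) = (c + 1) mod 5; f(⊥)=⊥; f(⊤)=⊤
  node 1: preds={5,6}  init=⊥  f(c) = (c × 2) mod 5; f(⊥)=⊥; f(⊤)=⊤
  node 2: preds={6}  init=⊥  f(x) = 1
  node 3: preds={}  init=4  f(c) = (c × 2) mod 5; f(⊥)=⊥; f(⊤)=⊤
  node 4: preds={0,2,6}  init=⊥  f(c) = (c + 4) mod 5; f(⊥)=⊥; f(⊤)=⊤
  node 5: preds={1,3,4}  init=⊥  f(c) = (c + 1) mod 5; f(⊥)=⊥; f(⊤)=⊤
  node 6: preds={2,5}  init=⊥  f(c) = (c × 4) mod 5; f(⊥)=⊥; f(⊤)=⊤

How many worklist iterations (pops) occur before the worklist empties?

11

Iteration log — 11 steps:
  step 1. node 0  ⊔preds=4  new=⊤  old=1  +wl: 
  step 2. node 1  ⊔preds=⊥  new=⊥  stable
  step 3. node 2  ⊔preds=⊥  new=1  old=⊥  +wl: 
  step 4. node 3  ⊔preds=⊥  new=4  stable
  step 5. node 4  ⊔preds=⊤  new=⊤  old=⊥  +wl: 
  step 6. node 5  ⊔preds=⊤  new=⊤  old=⊥  +wl: 1
  step 7. node 6  ⊔preds=⊤  new=⊤  old=⊥  +wl: 2,4
  step 8. node 1  ⊔preds=⊤  new=⊤  old=⊥  +wl: 5
  step 9. node 2  ⊔preds=⊤  new=1  stable
  step 10. node 4  ⊔preds=⊤  new=⊤  stable
  step 11. node 5  ⊔preds=⊤  new=⊤  stable

Least fixpoint reached:
  node 0: ⊤
  node 1: ⊤
  node 2: 1
  node 3: 4
  node 4: ⊤
  node 5: ⊤
  node 6: ⊤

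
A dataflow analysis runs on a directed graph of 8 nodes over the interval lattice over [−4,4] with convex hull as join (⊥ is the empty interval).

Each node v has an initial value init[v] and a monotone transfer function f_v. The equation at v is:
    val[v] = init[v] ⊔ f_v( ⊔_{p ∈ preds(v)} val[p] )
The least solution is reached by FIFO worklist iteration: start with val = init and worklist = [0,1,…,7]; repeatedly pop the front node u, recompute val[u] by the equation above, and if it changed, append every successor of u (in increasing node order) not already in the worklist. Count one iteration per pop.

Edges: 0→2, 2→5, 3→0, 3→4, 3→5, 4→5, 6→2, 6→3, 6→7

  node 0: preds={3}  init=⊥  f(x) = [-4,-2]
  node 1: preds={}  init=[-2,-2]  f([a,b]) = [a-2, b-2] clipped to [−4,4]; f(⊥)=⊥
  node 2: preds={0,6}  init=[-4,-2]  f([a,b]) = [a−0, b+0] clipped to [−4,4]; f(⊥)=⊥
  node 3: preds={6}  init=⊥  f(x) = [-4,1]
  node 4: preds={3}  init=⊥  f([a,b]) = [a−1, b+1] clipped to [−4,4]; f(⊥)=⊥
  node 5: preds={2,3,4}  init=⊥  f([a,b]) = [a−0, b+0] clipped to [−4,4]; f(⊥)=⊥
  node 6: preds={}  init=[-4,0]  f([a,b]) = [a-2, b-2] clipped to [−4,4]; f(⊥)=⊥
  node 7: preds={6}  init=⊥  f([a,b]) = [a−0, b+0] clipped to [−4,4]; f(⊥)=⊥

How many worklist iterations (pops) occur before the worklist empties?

Iteration log — 9 steps:
  step 1. node 0  ⊔preds=⊥  new=[-4,-2]  old=⊥  +wl: 
  step 2. node 1  ⊔preds=⊥  new=[-2,-2]  stable
  step 3. node 2  ⊔preds=[-4,0]  new=[-4,0]  old=[-4,-2]  +wl: 
  step 4. node 3  ⊔preds=[-4,0]  new=[-4,1]  old=⊥  +wl: 0
  step 5. node 4  ⊔preds=[-4,1]  new=[-4,2]  old=⊥  +wl: 
  step 6. node 5  ⊔preds=[-4,2]  new=[-4,2]  old=⊥  +wl: 
  step 7. node 6  ⊔preds=⊥  new=[-4,0]  stable
  step 8. node 7  ⊔preds=[-4,0]  new=[-4,0]  old=⊥  +wl: 
  step 9. node 0  ⊔preds=[-4,1]  new=[-4,-2]  stable

Least fixpoint reached:
  node 0: [-4,-2]
  node 1: [-2,-2]
  node 2: [-4,0]
  node 3: [-4,1]
  node 4: [-4,2]
  node 5: [-4,2]
  node 6: [-4,0]
  node 7: [-4,0]

9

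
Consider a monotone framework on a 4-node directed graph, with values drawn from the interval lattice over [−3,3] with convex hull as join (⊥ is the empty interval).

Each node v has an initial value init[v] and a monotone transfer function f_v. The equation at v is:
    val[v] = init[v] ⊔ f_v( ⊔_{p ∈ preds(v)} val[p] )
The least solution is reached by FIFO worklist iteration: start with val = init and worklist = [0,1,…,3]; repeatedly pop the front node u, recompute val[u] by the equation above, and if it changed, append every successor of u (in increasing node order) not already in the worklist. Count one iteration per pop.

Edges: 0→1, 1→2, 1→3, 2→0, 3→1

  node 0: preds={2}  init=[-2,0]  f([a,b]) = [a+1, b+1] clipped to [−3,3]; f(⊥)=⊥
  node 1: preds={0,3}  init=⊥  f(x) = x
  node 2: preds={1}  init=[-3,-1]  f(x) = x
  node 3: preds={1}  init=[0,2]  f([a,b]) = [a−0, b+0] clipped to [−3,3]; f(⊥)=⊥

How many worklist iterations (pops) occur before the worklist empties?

10

Iteration log — 10 steps:
  step 1. node 0  ⊔preds=[-3,-1]  new=[-2,0]  stable
  step 2. node 1  ⊔preds=[-2,2]  new=[-2,2]  old=⊥  +wl: 
  step 3. node 2  ⊔preds=[-2,2]  new=[-3,2]  old=[-3,-1]  +wl: 0
  step 4. node 3  ⊔preds=[-2,2]  new=[-2,2]  old=[0,2]  +wl: 1
  step 5. node 0  ⊔preds=[-3,2]  new=[-2,3]  old=[-2,0]  +wl: 
  step 6. node 1  ⊔preds=[-2,3]  new=[-2,3]  old=[-2,2]  +wl: 2,3
  step 7. node 2  ⊔preds=[-2,3]  new=[-3,3]  old=[-3,2]  +wl: 0
  step 8. node 3  ⊔preds=[-2,3]  new=[-2,3]  old=[-2,2]  +wl: 1
  step 9. node 0  ⊔preds=[-3,3]  new=[-2,3]  stable
  step 10. node 1  ⊔preds=[-2,3]  new=[-2,3]  stable

Least fixpoint reached:
  node 0: [-2,3]
  node 1: [-2,3]
  node 2: [-3,3]
  node 3: [-2,3]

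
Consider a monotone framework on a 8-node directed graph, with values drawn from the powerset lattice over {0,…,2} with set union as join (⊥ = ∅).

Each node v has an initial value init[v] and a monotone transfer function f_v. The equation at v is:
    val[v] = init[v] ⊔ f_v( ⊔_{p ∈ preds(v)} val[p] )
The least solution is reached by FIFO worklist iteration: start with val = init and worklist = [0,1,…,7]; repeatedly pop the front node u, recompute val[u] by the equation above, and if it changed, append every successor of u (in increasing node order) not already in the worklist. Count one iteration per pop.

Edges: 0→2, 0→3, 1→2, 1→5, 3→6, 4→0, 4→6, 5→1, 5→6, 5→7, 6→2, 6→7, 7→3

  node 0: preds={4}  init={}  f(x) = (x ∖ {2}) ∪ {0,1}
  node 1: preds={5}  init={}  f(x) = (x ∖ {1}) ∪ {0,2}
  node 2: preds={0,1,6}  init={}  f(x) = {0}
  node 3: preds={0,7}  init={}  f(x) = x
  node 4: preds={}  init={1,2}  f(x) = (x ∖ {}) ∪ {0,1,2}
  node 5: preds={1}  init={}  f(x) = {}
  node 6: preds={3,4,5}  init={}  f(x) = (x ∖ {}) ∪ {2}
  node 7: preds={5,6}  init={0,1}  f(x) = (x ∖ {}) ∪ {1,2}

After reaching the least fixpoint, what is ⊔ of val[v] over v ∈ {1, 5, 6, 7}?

{0,1,2}

Trace (12 dequeues):
  [1] u=0 | in {1,2} | out {0,1} | prev {} | push {}
  [2] u=1 | in {} | out {0,2} | prev {} | push {}
  [3] u=2 | in {0,1,2} | out {0} | prev {} | push {}
  [4] u=3 | in {0,1} | out {0,1} | prev {} | push {}
  [5] u=4 | in {} | out {0,1,2} | prev {1,2} | push {0}
  [6] u=5 | in {0,2} | out {} | ==
  [7] u=6 | in {0,1,2} | out {0,1,2} | prev {} | push {2}
  [8] u=7 | in {0,1,2} | out {0,1,2} | prev {0,1} | push {3}
  [9] u=0 | in {0,1,2} | out {0,1} | ==
  [10] u=2 | in {0,1,2} | out {0} | ==
  [11] u=3 | in {0,1,2} | out {0,1,2} | prev {0,1} | push {6}
  [12] u=6 | in {0,1,2} | out {0,1,2} | ==

Converged values:
  [0] {0,1}
  [1] {0,2}
  [2] {0}
  [3] {0,1,2}
  [4] {0,1,2}
  [5] {}
  [6] {0,1,2}
  [7] {0,1,2}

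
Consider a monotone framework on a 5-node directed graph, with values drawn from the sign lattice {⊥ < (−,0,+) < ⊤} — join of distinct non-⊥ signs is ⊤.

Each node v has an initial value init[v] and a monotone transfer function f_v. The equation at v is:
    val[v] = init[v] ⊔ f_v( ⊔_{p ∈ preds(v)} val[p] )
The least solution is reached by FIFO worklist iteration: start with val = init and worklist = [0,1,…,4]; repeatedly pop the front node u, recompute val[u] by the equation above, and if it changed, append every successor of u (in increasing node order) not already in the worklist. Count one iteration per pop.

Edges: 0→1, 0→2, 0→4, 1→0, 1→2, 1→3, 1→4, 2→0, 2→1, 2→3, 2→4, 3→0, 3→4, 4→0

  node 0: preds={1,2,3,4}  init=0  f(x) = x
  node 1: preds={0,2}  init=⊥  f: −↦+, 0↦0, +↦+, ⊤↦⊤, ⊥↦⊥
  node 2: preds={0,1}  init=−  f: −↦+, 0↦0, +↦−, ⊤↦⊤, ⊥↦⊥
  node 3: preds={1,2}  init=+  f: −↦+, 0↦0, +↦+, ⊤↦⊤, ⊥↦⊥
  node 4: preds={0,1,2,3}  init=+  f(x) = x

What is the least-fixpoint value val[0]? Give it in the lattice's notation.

Iteration log — 7 steps:
  step 1. node 0  ⊔preds=⊤  new=⊤  old=0  +wl: 
  step 2. node 1  ⊔preds=⊤  new=⊤  old=⊥  +wl: 0
  step 3. node 2  ⊔preds=⊤  new=⊤  old=−  +wl: 1
  step 4. node 3  ⊔preds=⊤  new=⊤  old=+  +wl: 
  step 5. node 4  ⊔preds=⊤  new=⊤  old=+  +wl: 
  step 6. node 0  ⊔preds=⊤  new=⊤  stable
  step 7. node 1  ⊔preds=⊤  new=⊤  stable

Least fixpoint reached:
  node 0: ⊤
  node 1: ⊤
  node 2: ⊤
  node 3: ⊤
  node 4: ⊤

⊤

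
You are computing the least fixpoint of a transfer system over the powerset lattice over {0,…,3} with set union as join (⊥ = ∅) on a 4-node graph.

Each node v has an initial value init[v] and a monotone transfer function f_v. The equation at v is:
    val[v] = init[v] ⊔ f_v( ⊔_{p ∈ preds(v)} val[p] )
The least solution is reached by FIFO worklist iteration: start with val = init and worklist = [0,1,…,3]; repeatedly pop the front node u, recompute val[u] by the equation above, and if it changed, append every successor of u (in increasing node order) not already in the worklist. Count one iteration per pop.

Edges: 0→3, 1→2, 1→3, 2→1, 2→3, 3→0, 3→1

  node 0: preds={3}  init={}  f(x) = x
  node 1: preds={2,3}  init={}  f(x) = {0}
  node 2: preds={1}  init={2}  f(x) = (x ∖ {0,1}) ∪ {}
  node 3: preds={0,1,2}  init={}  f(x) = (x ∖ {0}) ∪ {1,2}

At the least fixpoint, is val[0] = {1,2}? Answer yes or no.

Trace (7 dequeues):
  [1] u=0 | in {} | out {} | ==
  [2] u=1 | in {2} | out {0} | prev {} | push {}
  [3] u=2 | in {0} | out {2} | ==
  [4] u=3 | in {0,2} | out {1,2} | prev {} | push {0,1}
  [5] u=0 | in {1,2} | out {1,2} | prev {} | push {3}
  [6] u=1 | in {1,2} | out {0} | ==
  [7] u=3 | in {0,1,2} | out {1,2} | ==

Converged values:
  [0] {1,2}
  [1] {0}
  [2] {2}
  [3] {1,2}

yes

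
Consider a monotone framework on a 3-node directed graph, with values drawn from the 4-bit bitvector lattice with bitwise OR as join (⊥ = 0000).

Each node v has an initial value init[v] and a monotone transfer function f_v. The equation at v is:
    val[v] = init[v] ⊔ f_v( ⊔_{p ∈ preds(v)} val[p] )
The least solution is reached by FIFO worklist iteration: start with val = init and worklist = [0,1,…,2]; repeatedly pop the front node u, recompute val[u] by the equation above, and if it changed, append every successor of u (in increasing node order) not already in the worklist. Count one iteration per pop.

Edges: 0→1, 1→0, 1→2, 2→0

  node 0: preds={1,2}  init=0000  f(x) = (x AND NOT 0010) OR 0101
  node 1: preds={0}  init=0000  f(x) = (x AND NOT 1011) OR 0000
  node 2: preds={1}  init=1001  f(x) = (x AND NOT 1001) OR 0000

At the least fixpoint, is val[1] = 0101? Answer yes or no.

Worklist (4 pops):
  #1 pop 0: in=1001 → 1101 (was 0000); enqueue []
  #2 pop 1: in=1101 → 0100 (was 0000); enqueue [0]
  #3 pop 2: in=0100 → 1101 (was 1001); enqueue []
  #4 pop 0: in=1101 → 1101 (no change)

Fixpoint:
  val[0] = 1101
  val[1] = 0100
  val[2] = 1101

no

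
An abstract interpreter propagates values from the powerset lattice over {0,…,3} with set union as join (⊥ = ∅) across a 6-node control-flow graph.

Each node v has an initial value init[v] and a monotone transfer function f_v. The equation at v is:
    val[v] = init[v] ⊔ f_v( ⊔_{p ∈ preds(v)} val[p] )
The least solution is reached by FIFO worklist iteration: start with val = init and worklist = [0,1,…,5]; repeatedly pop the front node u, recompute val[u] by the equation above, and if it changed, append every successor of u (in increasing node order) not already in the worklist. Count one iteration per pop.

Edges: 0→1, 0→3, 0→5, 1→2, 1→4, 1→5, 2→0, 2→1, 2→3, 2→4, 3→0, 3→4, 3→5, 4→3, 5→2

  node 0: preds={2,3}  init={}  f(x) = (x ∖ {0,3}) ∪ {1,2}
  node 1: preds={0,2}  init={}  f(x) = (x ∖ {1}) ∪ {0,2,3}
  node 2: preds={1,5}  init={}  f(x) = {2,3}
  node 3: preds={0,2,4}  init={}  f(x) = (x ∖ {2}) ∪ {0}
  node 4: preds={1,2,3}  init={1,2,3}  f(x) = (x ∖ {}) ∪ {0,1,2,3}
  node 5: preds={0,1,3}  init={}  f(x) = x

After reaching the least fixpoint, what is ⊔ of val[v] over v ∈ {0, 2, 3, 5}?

{0,1,2,3}

Worklist (10 pops):
  #1 pop 0: in={} → {1,2} (was {}); enqueue []
  #2 pop 1: in={1,2} → {0,2,3} (was {}); enqueue []
  #3 pop 2: in={0,2,3} → {2,3} (was {}); enqueue [0,1]
  #4 pop 3: in={1,2,3} → {0,1,3} (was {}); enqueue []
  #5 pop 4: in={0,1,2,3} → {0,1,2,3} (was {1,2,3}); enqueue [3]
  #6 pop 5: in={0,1,2,3} → {0,1,2,3} (was {}); enqueue [2]
  #7 pop 0: in={0,1,2,3} → {1,2} (no change)
  #8 pop 1: in={1,2,3} → {0,2,3} (no change)
  #9 pop 3: in={0,1,2,3} → {0,1,3} (no change)
  #10 pop 2: in={0,1,2,3} → {2,3} (no change)

Fixpoint:
  val[0] = {1,2}
  val[1] = {0,2,3}
  val[2] = {2,3}
  val[3] = {0,1,3}
  val[4] = {0,1,2,3}
  val[5] = {0,1,2,3}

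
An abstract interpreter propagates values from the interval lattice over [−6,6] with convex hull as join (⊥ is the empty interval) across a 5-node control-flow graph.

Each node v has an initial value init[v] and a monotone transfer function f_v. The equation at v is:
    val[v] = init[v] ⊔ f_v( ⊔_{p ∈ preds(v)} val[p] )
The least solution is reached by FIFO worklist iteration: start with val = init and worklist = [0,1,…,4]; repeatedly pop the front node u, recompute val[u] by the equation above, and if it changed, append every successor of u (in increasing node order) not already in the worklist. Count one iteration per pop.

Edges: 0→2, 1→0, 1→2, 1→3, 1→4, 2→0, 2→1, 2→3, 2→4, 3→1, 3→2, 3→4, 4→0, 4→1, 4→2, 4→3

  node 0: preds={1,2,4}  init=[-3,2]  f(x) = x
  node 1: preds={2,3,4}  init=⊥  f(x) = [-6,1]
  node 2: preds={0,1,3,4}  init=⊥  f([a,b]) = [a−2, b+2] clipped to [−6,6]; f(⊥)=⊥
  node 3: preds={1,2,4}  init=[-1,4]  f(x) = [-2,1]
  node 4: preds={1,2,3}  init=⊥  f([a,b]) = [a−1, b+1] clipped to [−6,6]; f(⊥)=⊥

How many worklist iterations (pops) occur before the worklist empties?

Worklist (9 pops):
  #1 pop 0: in=⊥ → [-3,2] (no change)
  #2 pop 1: in=[-1,4] → [-6,1] (was ⊥); enqueue [0]
  #3 pop 2: in=[-6,4] → [-6,6] (was ⊥); enqueue [1]
  #4 pop 3: in=[-6,6] → [-2,4] (was [-1,4]); enqueue [2]
  #5 pop 4: in=[-6,6] → [-6,6] (was ⊥); enqueue [3]
  #6 pop 0: in=[-6,6] → [-6,6] (was [-3,2]); enqueue []
  #7 pop 1: in=[-6,6] → [-6,1] (no change)
  #8 pop 2: in=[-6,6] → [-6,6] (no change)
  #9 pop 3: in=[-6,6] → [-2,4] (no change)

Fixpoint:
  val[0] = [-6,6]
  val[1] = [-6,1]
  val[2] = [-6,6]
  val[3] = [-2,4]
  val[4] = [-6,6]

9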